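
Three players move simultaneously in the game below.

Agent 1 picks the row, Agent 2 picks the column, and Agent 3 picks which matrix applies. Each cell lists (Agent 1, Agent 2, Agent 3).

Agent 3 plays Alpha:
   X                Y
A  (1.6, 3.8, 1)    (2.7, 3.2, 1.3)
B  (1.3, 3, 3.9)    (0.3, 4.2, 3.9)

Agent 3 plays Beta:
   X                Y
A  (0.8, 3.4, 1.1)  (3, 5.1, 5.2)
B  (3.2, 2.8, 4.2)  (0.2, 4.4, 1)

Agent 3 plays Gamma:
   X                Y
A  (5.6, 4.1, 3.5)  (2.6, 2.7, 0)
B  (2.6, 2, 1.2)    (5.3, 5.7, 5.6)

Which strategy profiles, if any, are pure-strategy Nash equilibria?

Agent 1 against (X, Alpha): payoffs 1.6, 1.3 → best response A.
Agent 1 against (X, Beta): payoffs 0.8, 3.2 → best response B.
Agent 1 against (X, Gamma): payoffs 5.6, 2.6 → best response A.
Agent 1 against (Y, Alpha): payoffs 2.7, 0.3 → best response A.
Agent 1 against (Y, Beta): payoffs 3, 0.2 → best response A.
Agent 1 against (Y, Gamma): payoffs 2.6, 5.3 → best response B.
Agent 2 against (A, Alpha): payoffs 3.8, 3.2 → best response X.
Agent 2 against (A, Beta): payoffs 3.4, 5.1 → best response Y.
Agent 2 against (A, Gamma): payoffs 4.1, 2.7 → best response X.
Agent 2 against (B, Alpha): payoffs 3, 4.2 → best response Y.
Agent 2 against (B, Beta): payoffs 2.8, 4.4 → best response Y.
Agent 2 against (B, Gamma): payoffs 2, 5.7 → best response Y.
Agent 3 against (A, X): payoffs 1, 1.1, 3.5 → best response Gamma.
Agent 3 against (A, Y): payoffs 1.3, 5.2, 0 → best response Beta.
Agent 3 against (B, X): payoffs 3.9, 4.2, 1.2 → best response Beta.
Agent 3 against (B, Y): payoffs 3.9, 1, 5.6 → best response Gamma.
Mutual best responses: (A, X, Gamma); (A, Y, Beta); (B, Y, Gamma).

Pure-strategy Nash equilibria: (A, X, Gamma) and (A, Y, Beta) and (B, Y, Gamma)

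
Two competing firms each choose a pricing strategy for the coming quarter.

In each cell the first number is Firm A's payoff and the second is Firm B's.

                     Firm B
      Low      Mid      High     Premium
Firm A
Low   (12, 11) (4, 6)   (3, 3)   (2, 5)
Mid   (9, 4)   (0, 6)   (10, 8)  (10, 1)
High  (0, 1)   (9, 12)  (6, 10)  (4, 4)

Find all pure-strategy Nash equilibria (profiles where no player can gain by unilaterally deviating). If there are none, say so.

(Low, Low): Firm A gets 12, best alternative 9; Firm B gets 11, best alternative 6. No profitable deviation — NE.
(Low, Mid): Firm A can switch to High (4 → 9). Not NE.
(Low, High): Firm A can switch to Mid (3 → 10). Not NE.
(Low, Premium): Firm A can switch to Mid (2 → 10). Not NE.
(Mid, Low): Firm A can switch to Low (9 → 12). Not NE.
(Mid, Mid): Firm A can switch to Low (0 → 4). Not NE.
(Mid, High): Firm A gets 10, best alternative 6; Firm B gets 8, best alternative 6. No profitable deviation — NE.
(Mid, Premium): Firm B can switch to Low (1 → 4). Not NE.
(High, Low): Firm A can switch to Low (0 → 12). Not NE.
(High, Mid): Firm A gets 9, best alternative 4; Firm B gets 12, best alternative 10. No profitable deviation — NE.
(High, High): Firm A can switch to Mid (6 → 10). Not NE.
(High, Premium): Firm A can switch to Mid (4 → 10). Not NE.

(Low, Low) and (Mid, High) and (High, Mid)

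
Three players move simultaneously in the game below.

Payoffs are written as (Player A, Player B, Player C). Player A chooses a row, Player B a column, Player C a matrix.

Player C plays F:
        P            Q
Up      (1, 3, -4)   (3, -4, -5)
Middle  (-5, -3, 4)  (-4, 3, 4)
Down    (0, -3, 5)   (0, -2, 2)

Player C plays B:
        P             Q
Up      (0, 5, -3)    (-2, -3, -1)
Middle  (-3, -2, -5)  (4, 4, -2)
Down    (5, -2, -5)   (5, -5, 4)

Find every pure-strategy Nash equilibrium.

For each strategy profile, look for a profitable unilateral deviation.
(Up, P, F): Player C can switch to B (-4 → -3). Not NE.
(Up, P, B): Player A can switch to Down (0 → 5). Not NE.
(Up, Q, F): Player B can switch to P (-4 → 3). Not NE.
(Up, Q, B): Player A can switch to Middle (-2 → 4). Not NE.
(Middle, P, F): Player A can switch to Up (-5 → 1). Not NE.
(Middle, P, B): Player A can switch to Up (-3 → 0). Not NE.
(The remaining 6 profiles each have a profitable deviation by the same check.)

This game has no pure Nash equilibrium.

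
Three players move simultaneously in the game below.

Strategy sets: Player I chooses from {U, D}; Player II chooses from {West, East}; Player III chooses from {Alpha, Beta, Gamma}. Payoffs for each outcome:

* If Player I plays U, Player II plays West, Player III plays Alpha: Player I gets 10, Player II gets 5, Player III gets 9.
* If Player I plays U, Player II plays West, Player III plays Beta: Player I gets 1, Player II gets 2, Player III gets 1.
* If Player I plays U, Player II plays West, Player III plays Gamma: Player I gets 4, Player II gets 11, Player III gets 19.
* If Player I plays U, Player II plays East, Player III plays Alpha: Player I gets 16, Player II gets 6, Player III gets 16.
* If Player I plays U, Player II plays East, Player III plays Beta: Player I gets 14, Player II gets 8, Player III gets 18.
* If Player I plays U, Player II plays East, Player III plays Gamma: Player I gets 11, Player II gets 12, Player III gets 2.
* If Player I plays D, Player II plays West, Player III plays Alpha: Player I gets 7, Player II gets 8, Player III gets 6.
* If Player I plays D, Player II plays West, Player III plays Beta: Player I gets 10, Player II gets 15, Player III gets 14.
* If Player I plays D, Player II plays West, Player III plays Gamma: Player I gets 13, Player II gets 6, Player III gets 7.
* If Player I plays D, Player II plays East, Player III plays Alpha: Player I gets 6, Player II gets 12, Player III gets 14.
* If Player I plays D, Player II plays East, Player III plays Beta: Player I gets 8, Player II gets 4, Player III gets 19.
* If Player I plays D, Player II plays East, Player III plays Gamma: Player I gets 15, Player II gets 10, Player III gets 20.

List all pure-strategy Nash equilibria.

For each player, find the best response to each opponent profile; mutual best responses are the pure NE.
Player I against (West, Alpha): payoffs 10, 7 → best response U.
Player I against (West, Beta): payoffs 1, 10 → best response D.
Player I against (West, Gamma): payoffs 4, 13 → best response D.
Player I against (East, Alpha): payoffs 16, 6 → best response U.
Player I against (East, Beta): payoffs 14, 8 → best response U.
Player I against (East, Gamma): payoffs 11, 15 → best response D.
Player II against (U, Alpha): payoffs 5, 6 → best response East.
Player II against (U, Beta): payoffs 2, 8 → best response East.
Player II against (U, Gamma): payoffs 11, 12 → best response East.
Player II against (D, Alpha): payoffs 8, 12 → best response East.
Player II against (D, Beta): payoffs 15, 4 → best response West.
Player II against (D, Gamma): payoffs 6, 10 → best response East.
Player III against (U, West): payoffs 9, 1, 19 → best response Gamma.
Player III against (U, East): payoffs 16, 18, 2 → best response Beta.
Player III against (D, West): payoffs 6, 14, 7 → best response Beta.
Player III against (D, East): payoffs 14, 19, 20 → best response Gamma.
Mutual best responses: (U, East, Beta); (D, West, Beta); (D, East, Gamma).

Pure-strategy Nash equilibria: (U, East, Beta) and (D, West, Beta) and (D, East, Gamma)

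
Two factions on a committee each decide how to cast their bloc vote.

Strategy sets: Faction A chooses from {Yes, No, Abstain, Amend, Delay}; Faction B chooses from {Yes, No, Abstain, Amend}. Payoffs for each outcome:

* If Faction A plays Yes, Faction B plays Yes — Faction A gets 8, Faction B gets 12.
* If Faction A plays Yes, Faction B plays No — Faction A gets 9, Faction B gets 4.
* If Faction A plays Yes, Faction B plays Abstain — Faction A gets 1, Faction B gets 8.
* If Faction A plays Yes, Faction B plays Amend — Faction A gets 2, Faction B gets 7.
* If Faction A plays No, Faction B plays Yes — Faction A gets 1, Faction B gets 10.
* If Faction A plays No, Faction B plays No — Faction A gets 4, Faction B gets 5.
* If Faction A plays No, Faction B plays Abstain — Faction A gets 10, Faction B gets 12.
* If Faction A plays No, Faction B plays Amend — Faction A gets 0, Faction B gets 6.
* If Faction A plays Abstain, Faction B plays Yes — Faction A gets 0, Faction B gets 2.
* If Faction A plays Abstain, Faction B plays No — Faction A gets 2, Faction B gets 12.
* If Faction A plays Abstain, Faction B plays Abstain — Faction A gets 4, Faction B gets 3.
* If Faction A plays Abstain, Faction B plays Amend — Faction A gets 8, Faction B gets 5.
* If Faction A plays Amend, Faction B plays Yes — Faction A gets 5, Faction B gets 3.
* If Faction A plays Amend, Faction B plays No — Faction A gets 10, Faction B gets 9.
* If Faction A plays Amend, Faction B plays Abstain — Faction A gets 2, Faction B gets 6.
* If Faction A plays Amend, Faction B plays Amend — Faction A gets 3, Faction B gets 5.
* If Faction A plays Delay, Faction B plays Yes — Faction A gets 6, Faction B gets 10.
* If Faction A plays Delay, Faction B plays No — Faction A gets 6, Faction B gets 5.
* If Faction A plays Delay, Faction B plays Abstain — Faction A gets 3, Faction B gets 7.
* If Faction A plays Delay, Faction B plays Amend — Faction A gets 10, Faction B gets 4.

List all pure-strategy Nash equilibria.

Check each profile: it is a Nash equilibrium iff no player can strictly gain by switching unilaterally.
(Yes, Yes): Faction A gets 8, best alternative 6; Faction B gets 12, best alternative 8. No profitable deviation — NE.
(Yes, No): Faction A can switch to Amend (9 → 10). Not NE.
(Yes, Abstain): Faction A can switch to No (1 → 10). Not NE.
(Yes, Amend): Faction A can switch to Abstain (2 → 8). Not NE.
(No, Yes): Faction A can switch to Yes (1 → 8). Not NE.
(No, No): Faction A can switch to Yes (4 → 9). Not NE.
(No, Abstain): Faction A gets 10, best alternative 4; Faction B gets 12, best alternative 10. No profitable deviation — NE.
(No, Amend): Faction A can switch to Yes (0 → 2). Not NE.
(Abstain, Yes): Faction A can switch to Yes (0 → 8). Not NE.
(Abstain, No): Faction A can switch to Yes (2 → 9). Not NE.
(Abstain, Abstain): Faction A can switch to No (4 → 10). Not NE.
(Abstain, Amend): Faction A can switch to Delay (8 → 10). Not NE.
(Amend, No): Faction A gets 10, best alternative 9; Faction B gets 9, best alternative 6. No profitable deviation — NE.
(The remaining 7 profiles each have a profitable deviation by the same check.)

Pure-strategy Nash equilibria: (Yes, Yes) and (No, Abstain) and (Amend, No)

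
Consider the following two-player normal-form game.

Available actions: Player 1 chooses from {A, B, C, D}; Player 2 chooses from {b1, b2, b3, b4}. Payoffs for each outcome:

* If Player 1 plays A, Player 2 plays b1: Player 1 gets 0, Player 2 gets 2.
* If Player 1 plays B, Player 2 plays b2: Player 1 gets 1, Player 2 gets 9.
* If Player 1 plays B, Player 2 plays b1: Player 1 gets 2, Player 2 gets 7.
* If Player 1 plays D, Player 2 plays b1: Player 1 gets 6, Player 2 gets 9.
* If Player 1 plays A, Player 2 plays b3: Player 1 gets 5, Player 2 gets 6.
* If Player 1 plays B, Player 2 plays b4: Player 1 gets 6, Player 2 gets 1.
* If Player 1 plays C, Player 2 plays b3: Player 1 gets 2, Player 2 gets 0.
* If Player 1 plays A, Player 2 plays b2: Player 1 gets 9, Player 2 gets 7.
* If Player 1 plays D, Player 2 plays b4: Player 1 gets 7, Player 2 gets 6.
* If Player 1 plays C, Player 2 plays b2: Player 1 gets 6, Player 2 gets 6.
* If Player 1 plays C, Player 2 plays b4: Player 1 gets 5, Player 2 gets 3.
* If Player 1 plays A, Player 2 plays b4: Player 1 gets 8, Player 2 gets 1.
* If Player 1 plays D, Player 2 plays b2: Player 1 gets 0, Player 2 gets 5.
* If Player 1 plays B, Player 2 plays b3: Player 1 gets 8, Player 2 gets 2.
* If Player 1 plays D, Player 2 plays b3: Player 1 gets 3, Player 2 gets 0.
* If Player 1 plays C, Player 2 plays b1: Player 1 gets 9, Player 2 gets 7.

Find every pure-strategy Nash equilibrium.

The pure Nash equilibria are (A, b2) and (C, b1).

(A, b1): Player 1 can switch to B (0 → 2). Not NE.
(A, b2): Player 1 gets 9, best alternative 6; Player 2 gets 7, best alternative 6. No profitable deviation — NE.
(A, b3): Player 1 can switch to B (5 → 8). Not NE.
(A, b4): Player 2 can switch to b1 (1 → 2). Not NE.
(B, b1): Player 1 can switch to C (2 → 9). Not NE.
(B, b2): Player 1 can switch to A (1 → 9). Not NE.
(B, b3): Player 2 can switch to b1 (2 → 7). Not NE.
(B, b4): Player 1 can switch to A (6 → 8). Not NE.
(C, b1): Player 1 gets 9, best alternative 6; Player 2 gets 7, best alternative 6. No profitable deviation — NE.
(C, b2): Player 1 can switch to A (6 → 9). Not NE.
(C, b3): Player 1 can switch to A (2 → 5). Not NE.
(C, b4): Player 1 can switch to A (5 → 8). Not NE.
(D, b1): Player 1 can switch to C (6 → 9). Not NE.
(D, b2): Player 1 can switch to A (0 → 9). Not NE.
(The remaining 2 profiles each have a profitable deviation by the same check.)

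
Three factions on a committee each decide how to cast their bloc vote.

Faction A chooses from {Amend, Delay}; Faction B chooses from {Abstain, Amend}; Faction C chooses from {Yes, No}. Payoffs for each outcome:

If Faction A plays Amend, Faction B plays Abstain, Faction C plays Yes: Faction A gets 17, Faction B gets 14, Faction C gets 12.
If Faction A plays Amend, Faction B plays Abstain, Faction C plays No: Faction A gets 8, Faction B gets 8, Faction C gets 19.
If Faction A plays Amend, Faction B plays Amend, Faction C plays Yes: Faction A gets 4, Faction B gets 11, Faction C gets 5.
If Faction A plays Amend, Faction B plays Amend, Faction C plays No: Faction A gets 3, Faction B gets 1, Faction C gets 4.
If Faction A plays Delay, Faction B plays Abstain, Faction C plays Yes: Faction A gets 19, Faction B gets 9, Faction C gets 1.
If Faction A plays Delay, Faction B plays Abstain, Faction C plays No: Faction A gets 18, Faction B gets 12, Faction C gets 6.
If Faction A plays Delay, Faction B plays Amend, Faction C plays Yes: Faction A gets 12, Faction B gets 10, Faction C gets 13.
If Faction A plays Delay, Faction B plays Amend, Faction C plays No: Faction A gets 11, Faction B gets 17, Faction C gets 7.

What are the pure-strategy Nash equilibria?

(Amend, Abstain, Yes): Faction A can switch to Delay (17 → 19). Not NE.
(Amend, Abstain, No): Faction A can switch to Delay (8 → 18). Not NE.
(Amend, Amend, Yes): Faction A can switch to Delay (4 → 12). Not NE.
(Amend, Amend, No): Faction A can switch to Delay (3 → 11). Not NE.
(Delay, Abstain, Yes): Faction B can switch to Amend (9 → 10). Not NE.
(Delay, Abstain, No): Faction B can switch to Amend (12 → 17). Not NE.
(Delay, Amend, Yes): Faction A gets 12, best alternative 4; Faction B gets 10, best alternative 9; Faction C gets 13, best alternative 7. No profitable deviation — NE.
(Delay, Amend, No): Faction C can switch to Yes (7 → 13). Not NE.

(Delay, Amend, Yes)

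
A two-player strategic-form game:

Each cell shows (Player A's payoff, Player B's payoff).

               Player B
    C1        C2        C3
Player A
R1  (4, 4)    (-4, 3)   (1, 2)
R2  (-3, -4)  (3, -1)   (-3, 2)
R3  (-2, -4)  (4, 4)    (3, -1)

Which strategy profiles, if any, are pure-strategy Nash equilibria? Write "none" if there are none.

Pure-strategy Nash equilibria: (R1, C1) and (R3, C2)

Player A against C1: payoffs 4, -3, -2 → best response R1.
Player A against C2: payoffs -4, 3, 4 → best response R3.
Player A against C3: payoffs 1, -3, 3 → best response R3.
Player B against R1: payoffs 4, 3, 2 → best response C1.
Player B against R2: payoffs -4, -1, 2 → best response C3.
Player B against R3: payoffs -4, 4, -1 → best response C2.
Mutual best responses: (R1, C1); (R3, C2).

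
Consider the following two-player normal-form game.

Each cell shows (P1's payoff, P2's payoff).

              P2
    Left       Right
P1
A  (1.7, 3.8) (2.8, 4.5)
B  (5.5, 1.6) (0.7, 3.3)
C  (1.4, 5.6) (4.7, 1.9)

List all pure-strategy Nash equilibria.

No pure-strategy Nash equilibrium.

For each strategy profile, look for a profitable unilateral deviation.
(A, Left): P1 can switch to B (1.7 → 5.5). Not NE.
(A, Right): P1 can switch to C (2.8 → 4.7). Not NE.
(B, Left): P2 can switch to Right (1.6 → 3.3). Not NE.
(B, Right): P1 can switch to A (0.7 → 2.8). Not NE.
(C, Left): P1 can switch to A (1.4 → 1.7). Not NE.
(C, Right): P2 can switch to Left (1.9 → 5.6). Not NE.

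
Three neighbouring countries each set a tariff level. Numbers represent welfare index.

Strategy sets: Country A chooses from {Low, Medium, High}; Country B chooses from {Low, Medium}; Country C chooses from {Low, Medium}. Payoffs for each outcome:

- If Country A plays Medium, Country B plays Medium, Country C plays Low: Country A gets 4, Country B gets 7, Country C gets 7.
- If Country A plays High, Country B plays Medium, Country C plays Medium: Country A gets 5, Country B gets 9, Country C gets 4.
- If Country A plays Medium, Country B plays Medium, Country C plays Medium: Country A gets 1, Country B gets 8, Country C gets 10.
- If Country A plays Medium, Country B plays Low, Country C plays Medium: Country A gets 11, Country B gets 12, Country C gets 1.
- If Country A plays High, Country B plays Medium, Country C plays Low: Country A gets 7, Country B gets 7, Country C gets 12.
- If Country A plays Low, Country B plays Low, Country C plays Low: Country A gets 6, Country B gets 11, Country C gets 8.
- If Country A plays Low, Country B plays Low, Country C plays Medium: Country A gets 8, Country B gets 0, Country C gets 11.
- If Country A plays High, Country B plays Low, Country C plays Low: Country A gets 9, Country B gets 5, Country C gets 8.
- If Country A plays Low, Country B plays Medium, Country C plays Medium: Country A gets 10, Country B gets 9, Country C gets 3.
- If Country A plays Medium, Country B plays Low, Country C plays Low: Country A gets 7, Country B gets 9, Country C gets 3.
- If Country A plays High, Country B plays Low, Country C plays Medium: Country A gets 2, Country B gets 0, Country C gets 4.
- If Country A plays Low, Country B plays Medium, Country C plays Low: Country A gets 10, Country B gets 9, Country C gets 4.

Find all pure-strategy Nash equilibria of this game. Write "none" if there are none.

For each player, find the best response to each opponent profile; mutual best responses are the pure NE.
Country A against (Low, Low): payoffs 6, 7, 9 → best response High.
Country A against (Low, Medium): payoffs 8, 11, 2 → best response Medium.
Country A against (Medium, Low): payoffs 10, 4, 7 → best response Low.
Country A against (Medium, Medium): payoffs 10, 1, 5 → best response Low.
Country B against (Low, Low): payoffs 11, 9 → best response Low.
Country B against (Low, Medium): payoffs 0, 9 → best response Medium.
Country B against (Medium, Low): payoffs 9, 7 → best response Low.
Country B against (Medium, Medium): payoffs 12, 8 → best response Low.
Country B against (High, Low): payoffs 5, 7 → best response Medium.
Country B against (High, Medium): payoffs 0, 9 → best response Medium.
Country C against (Low, Low): payoffs 8, 11 → best response Medium.
Country C against (Low, Medium): payoffs 4, 3 → best response Low.
Country C against (Medium, Low): payoffs 3, 1 → best response Low.
Country C against (Medium, Medium): payoffs 7, 10 → best response Medium.
Country C against (High, Low): payoffs 8, 4 → best response Low.
Country C against (High, Medium): payoffs 12, 4 → best response Low.
No profile is a mutual best response for all players.

No pure-strategy Nash equilibrium.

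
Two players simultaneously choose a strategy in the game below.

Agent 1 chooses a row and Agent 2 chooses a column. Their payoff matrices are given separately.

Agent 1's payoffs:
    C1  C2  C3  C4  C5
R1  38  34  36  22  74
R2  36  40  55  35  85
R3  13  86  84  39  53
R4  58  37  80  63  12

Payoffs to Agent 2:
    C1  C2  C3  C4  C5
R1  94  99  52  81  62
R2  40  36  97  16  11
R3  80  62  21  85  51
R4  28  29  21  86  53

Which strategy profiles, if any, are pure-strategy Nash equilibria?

(R1, C1): Agent 1 can switch to R4 (38 → 58). Not NE.
(R1, C2): Agent 1 can switch to R2 (34 → 40). Not NE.
(R1, C3): Agent 1 can switch to R2 (36 → 55). Not NE.
(R1, C4): Agent 1 can switch to R2 (22 → 35). Not NE.
(R1, C5): Agent 1 can switch to R2 (74 → 85). Not NE.
(R2, C1): Agent 1 can switch to R1 (36 → 38). Not NE.
(R2, C2): Agent 1 can switch to R3 (40 → 86). Not NE.
(R2, C3): Agent 1 can switch to R3 (55 → 84). Not NE.
(R2, C4): Agent 1 can switch to R3 (35 → 39). Not NE.
(R2, C5): Agent 2 can switch to C1 (11 → 40). Not NE.
(R3, C1): Agent 1 can switch to R1 (13 → 38). Not NE.
(R3, C2): Agent 2 can switch to C1 (62 → 80). Not NE.
(R4, C4): Agent 1 gets 63, best alternative 39; Agent 2 gets 86, best alternative 53. No profitable deviation — NE.
(The remaining 7 profiles each have a profitable deviation by the same check.)

(R4, C4)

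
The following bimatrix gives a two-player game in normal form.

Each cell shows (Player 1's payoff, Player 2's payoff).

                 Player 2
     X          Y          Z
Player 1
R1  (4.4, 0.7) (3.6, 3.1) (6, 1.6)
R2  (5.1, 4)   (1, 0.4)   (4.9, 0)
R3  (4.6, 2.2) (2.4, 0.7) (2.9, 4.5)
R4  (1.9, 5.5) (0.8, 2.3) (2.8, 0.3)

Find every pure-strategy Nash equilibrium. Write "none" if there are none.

(R1, Y), (R2, X)

Player 1 against X: payoffs 4.4, 5.1, 4.6, 1.9 → best response R2.
Player 1 against Y: payoffs 3.6, 1, 2.4, 0.8 → best response R1.
Player 1 against Z: payoffs 6, 4.9, 2.9, 2.8 → best response R1.
Player 2 against R1: payoffs 0.7, 3.1, 1.6 → best response Y.
Player 2 against R2: payoffs 4, 0.4, 0 → best response X.
Player 2 against R3: payoffs 2.2, 0.7, 4.5 → best response Z.
Player 2 against R4: payoffs 5.5, 2.3, 0.3 → best response X.
Mutual best responses: (R1, Y); (R2, X).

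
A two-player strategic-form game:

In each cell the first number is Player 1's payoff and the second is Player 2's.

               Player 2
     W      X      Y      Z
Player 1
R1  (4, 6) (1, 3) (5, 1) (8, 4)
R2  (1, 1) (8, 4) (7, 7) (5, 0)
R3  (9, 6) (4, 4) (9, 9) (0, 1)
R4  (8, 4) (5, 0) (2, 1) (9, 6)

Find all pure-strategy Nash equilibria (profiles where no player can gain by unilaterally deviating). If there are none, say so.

(R1, W): Player 1 can switch to R3 (4 → 9). Not NE.
(R1, X): Player 1 can switch to R2 (1 → 8). Not NE.
(R1, Y): Player 1 can switch to R2 (5 → 7). Not NE.
(R1, Z): Player 1 can switch to R4 (8 → 9). Not NE.
(R2, W): Player 1 can switch to R1 (1 → 4). Not NE.
(R2, X): Player 2 can switch to Y (4 → 7). Not NE.
(R2, Y): Player 1 can switch to R3 (7 → 9). Not NE.
(R2, Z): Player 1 can switch to R1 (5 → 8). Not NE.
(R3, Y): Player 1 gets 9, best alternative 7; Player 2 gets 9, best alternative 6. No profitable deviation — NE.
(R4, Z): Player 1 gets 9, best alternative 8; Player 2 gets 6, best alternative 4. No profitable deviation — NE.
(The remaining 6 profiles each have a profitable deviation by the same check.)

The pure Nash equilibria are (R3, Y) and (R4, Z).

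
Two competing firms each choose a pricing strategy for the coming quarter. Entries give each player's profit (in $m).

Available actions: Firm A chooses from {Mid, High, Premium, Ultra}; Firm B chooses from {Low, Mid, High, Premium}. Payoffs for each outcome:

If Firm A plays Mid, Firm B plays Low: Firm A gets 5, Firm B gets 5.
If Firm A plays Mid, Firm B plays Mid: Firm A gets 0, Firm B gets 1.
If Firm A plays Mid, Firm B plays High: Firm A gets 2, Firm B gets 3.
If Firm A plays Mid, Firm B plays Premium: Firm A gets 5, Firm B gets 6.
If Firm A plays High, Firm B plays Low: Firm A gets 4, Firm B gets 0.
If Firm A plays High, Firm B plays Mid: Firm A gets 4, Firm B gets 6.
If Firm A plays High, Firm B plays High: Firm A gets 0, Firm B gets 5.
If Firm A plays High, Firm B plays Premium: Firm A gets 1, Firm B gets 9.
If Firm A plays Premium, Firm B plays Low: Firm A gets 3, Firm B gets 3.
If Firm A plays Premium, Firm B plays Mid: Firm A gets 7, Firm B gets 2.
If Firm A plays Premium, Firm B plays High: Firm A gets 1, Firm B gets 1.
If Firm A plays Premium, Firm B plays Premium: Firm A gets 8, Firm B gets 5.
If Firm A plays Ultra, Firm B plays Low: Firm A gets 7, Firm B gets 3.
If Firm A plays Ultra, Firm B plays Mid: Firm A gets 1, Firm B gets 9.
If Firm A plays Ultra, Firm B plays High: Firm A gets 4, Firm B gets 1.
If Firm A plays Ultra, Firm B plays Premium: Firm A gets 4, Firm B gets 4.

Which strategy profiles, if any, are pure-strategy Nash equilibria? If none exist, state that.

For each strategy profile, look for a profitable unilateral deviation.
(Mid, Low): Firm A can switch to Ultra (5 → 7). Not NE.
(Mid, Mid): Firm A can switch to High (0 → 4). Not NE.
(Mid, High): Firm A can switch to Ultra (2 → 4). Not NE.
(Mid, Premium): Firm A can switch to Premium (5 → 8). Not NE.
(High, Low): Firm A can switch to Mid (4 → 5). Not NE.
(High, Mid): Firm A can switch to Premium (4 → 7). Not NE.
(High, High): Firm A can switch to Mid (0 → 2). Not NE.
(High, Premium): Firm A can switch to Mid (1 → 5). Not NE.
(Premium, Low): Firm A can switch to Mid (3 → 5). Not NE.
(Premium, Mid): Firm B can switch to Low (2 → 3). Not NE.
(Premium, High): Firm A can switch to Mid (1 → 2). Not NE.
(Premium, Premium): Firm A gets 8, best alternative 5; Firm B gets 5, best alternative 3. No profitable deviation — NE.
(Ultra, Low): Firm B can switch to Mid (3 → 9). Not NE.
(The remaining 3 profiles each have a profitable deviation by the same check.)

Pure NE: (Premium, Premium)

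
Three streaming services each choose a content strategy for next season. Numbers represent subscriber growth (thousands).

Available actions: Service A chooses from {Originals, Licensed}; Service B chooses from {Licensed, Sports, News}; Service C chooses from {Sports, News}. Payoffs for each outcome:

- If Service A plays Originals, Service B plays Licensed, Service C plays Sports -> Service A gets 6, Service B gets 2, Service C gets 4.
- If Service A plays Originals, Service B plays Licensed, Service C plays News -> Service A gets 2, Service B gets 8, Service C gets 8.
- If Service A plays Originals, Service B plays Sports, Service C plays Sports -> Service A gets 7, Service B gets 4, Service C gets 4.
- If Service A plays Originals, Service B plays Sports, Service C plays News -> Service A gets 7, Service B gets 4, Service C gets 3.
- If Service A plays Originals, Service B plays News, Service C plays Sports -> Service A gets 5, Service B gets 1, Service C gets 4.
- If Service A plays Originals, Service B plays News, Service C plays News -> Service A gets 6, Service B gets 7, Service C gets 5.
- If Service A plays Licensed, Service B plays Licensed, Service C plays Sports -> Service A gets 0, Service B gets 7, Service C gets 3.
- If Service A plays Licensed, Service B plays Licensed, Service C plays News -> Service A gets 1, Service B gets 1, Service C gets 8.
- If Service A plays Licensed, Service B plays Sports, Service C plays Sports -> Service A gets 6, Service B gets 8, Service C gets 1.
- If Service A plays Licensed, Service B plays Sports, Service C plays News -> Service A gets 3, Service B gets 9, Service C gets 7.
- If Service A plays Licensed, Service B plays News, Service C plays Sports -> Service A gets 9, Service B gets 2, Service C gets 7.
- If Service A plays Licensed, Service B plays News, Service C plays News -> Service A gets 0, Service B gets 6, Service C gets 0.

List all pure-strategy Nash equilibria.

(Originals, Licensed, Sports): Service B can switch to Sports (2 → 4). Not NE.
(Originals, Licensed, News): Service A gets 2, best alternative 1; Service B gets 8, best alternative 7; Service C gets 8, best alternative 4. No profitable deviation — NE.
(Originals, Sports, Sports): Service A gets 7, best alternative 6; Service B gets 4, best alternative 2; Service C gets 4, best alternative 3. No profitable deviation — NE.
(Originals, Sports, News): Service B can switch to Licensed (4 → 8). Not NE.
(Originals, News, Sports): Service A can switch to Licensed (5 → 9). Not NE.
(Originals, News, News): Service B can switch to Licensed (7 → 8). Not NE.
(Licensed, Licensed, Sports): Service A can switch to Originals (0 → 6). Not NE.
(Licensed, Licensed, News): Service A can switch to Originals (1 → 2). Not NE.
(Licensed, Sports, Sports): Service A can switch to Originals (6 → 7). Not NE.
(Licensed, Sports, News): Service A can switch to Originals (3 → 7). Not NE.
(Licensed, News, Sports): Service B can switch to Licensed (2 → 7). Not NE.
(Licensed, News, News): Service A can switch to Originals (0 → 6). Not NE.

Pure-strategy Nash equilibria: (Originals, Licensed, News); (Originals, Sports, Sports)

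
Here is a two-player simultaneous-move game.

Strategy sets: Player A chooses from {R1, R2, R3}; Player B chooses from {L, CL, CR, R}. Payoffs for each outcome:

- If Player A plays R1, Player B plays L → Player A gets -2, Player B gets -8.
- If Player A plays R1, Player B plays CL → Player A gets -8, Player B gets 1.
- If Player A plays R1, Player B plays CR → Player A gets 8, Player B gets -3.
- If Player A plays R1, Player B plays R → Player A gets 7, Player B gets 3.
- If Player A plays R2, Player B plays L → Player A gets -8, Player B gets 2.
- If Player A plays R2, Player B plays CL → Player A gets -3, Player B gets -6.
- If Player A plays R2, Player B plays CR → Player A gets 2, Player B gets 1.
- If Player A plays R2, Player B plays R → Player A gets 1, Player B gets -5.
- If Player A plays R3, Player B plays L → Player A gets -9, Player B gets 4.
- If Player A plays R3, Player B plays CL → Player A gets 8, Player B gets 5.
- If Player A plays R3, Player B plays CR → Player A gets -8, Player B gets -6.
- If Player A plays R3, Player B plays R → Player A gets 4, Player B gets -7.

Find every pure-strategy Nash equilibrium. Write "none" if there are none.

The pure Nash equilibria are (R1, R) and (R3, CL).

(R1, L): Player B can switch to CL (-8 → 1). Not NE.
(R1, CL): Player A can switch to R2 (-8 → -3). Not NE.
(R1, CR): Player B can switch to CL (-3 → 1). Not NE.
(R1, R): Player A gets 7, best alternative 4; Player B gets 3, best alternative 1. No profitable deviation — NE.
(R2, L): Player A can switch to R1 (-8 → -2). Not NE.
(R2, CL): Player A can switch to R3 (-3 → 8). Not NE.
(R2, CR): Player A can switch to R1 (2 → 8). Not NE.
(R3, CL): Player A gets 8, best alternative -3; Player B gets 5, best alternative 4. No profitable deviation — NE.
(The remaining 4 profiles each have a profitable deviation by the same check.)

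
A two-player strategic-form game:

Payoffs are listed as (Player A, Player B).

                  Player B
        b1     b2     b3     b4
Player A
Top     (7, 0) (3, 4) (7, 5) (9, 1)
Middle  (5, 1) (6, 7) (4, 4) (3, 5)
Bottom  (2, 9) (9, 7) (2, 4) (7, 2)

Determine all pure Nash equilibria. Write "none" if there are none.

The unique pure-strategy Nash equilibrium is (Top, b3).

Player A against b1: payoffs 7, 5, 2 → best response Top.
Player A against b2: payoffs 3, 6, 9 → best response Bottom.
Player A against b3: payoffs 7, 4, 2 → best response Top.
Player A against b4: payoffs 9, 3, 7 → best response Top.
Player B against Top: payoffs 0, 4, 5, 1 → best response b3.
Player B against Middle: payoffs 1, 7, 4, 5 → best response b2.
Player B against Bottom: payoffs 9, 7, 4, 2 → best response b1.
Mutual best responses: (Top, b3).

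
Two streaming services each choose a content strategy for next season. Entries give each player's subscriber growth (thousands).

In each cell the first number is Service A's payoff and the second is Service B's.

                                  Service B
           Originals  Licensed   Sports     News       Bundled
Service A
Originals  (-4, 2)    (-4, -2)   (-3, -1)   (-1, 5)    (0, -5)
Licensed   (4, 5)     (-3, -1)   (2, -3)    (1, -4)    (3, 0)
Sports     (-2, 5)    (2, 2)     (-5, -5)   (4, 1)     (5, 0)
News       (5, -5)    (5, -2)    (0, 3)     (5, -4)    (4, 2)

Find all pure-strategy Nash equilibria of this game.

Check each profile: it is a Nash equilibrium iff no player can strictly gain by switching unilaterally.
(Originals, Originals): Service A can switch to Licensed (-4 → 4). Not NE.
(Originals, Licensed): Service A can switch to Licensed (-4 → -3). Not NE.
(Originals, Sports): Service A can switch to Licensed (-3 → 2). Not NE.
(Originals, News): Service A can switch to Licensed (-1 → 1). Not NE.
(Originals, Bundled): Service A can switch to Licensed (0 → 3). Not NE.
(Licensed, Originals): Service A can switch to News (4 → 5). Not NE.
(The remaining 14 profiles each have a profitable deviation by the same check.)

This game has no pure Nash equilibrium.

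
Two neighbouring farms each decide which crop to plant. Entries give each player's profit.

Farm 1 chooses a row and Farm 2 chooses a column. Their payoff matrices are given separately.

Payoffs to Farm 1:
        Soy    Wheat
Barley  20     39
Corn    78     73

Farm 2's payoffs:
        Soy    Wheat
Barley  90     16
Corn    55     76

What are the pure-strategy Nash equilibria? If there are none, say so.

(Barley, Soy): Farm 1 can switch to Corn (20 → 78). Not NE.
(Barley, Wheat): Farm 1 can switch to Corn (39 → 73). Not NE.
(Corn, Soy): Farm 2 can switch to Wheat (55 → 76). Not NE.
(Corn, Wheat): Farm 1 gets 73, best alternative 39; Farm 2 gets 76, best alternative 55. No profitable deviation — NE.

The unique pure-strategy Nash equilibrium is (Corn, Wheat).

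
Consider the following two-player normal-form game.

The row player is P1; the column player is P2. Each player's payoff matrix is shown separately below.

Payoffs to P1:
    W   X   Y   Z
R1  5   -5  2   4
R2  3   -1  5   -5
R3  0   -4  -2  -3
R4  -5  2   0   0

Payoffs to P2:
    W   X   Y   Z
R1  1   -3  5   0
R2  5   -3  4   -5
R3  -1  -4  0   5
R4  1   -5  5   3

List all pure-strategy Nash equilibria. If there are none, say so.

P1 against W: payoffs 5, 3, 0, -5 → best response R1.
P1 against X: payoffs -5, -1, -4, 2 → best response R4.
P1 against Y: payoffs 2, 5, -2, 0 → best response R2.
P1 against Z: payoffs 4, -5, -3, 0 → best response R1.
P2 against R1: payoffs 1, -3, 5, 0 → best response Y.
P2 against R2: payoffs 5, -3, 4, -5 → best response W.
P2 against R3: payoffs -1, -4, 0, 5 → best response Z.
P2 against R4: payoffs 1, -5, 5, 3 → best response Y.
No profile is a mutual best response for all players.

There is no pure-strategy Nash equilibrium.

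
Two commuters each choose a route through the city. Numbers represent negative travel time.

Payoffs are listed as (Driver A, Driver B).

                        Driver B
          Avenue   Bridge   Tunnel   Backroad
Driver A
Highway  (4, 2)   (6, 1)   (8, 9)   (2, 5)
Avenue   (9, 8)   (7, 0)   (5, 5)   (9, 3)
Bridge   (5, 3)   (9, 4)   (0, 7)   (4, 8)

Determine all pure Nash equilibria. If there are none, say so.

The pure Nash equilibria are (Highway, Tunnel); (Avenue, Avenue).

Mark each player's best response to every combination of opponents' strategies; a profile where every player is best-responding is a pure Nash equilibrium.
Driver A against Avenue: payoffs 4, 9, 5 → best response Avenue.
Driver A against Bridge: payoffs 6, 7, 9 → best response Bridge.
Driver A against Tunnel: payoffs 8, 5, 0 → best response Highway.
Driver A against Backroad: payoffs 2, 9, 4 → best response Avenue.
Driver B against Highway: payoffs 2, 1, 9, 5 → best response Tunnel.
Driver B against Avenue: payoffs 8, 0, 5, 3 → best response Avenue.
Driver B against Bridge: payoffs 3, 4, 7, 8 → best response Backroad.
Mutual best responses: (Highway, Tunnel); (Avenue, Avenue).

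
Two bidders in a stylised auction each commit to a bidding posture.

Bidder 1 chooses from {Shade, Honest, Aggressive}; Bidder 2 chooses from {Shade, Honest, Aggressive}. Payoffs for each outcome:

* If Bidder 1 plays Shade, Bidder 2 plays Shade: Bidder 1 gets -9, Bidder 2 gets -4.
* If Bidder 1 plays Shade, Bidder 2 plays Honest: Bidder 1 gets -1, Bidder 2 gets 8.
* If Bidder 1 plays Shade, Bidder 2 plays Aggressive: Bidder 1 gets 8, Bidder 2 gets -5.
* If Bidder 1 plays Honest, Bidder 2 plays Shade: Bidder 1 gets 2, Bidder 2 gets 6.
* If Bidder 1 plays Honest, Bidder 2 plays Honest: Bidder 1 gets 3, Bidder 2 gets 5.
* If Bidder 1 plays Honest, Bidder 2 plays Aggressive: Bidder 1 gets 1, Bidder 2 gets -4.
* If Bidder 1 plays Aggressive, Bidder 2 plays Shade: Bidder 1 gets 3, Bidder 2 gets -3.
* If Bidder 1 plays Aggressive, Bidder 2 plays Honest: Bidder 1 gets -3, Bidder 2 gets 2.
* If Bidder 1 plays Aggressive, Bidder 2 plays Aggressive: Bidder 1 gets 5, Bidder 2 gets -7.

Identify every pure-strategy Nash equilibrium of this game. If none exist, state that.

For each player, find the best response to each opponent profile; mutual best responses are the pure NE.
Bidder 1 against Shade: payoffs -9, 2, 3 → best response Aggressive.
Bidder 1 against Honest: payoffs -1, 3, -3 → best response Honest.
Bidder 1 against Aggressive: payoffs 8, 1, 5 → best response Shade.
Bidder 2 against Shade: payoffs -4, 8, -5 → best response Honest.
Bidder 2 against Honest: payoffs 6, 5, -4 → best response Shade.
Bidder 2 against Aggressive: payoffs -3, 2, -7 → best response Honest.
No profile is a mutual best response for all players.

There is no pure-strategy Nash equilibrium.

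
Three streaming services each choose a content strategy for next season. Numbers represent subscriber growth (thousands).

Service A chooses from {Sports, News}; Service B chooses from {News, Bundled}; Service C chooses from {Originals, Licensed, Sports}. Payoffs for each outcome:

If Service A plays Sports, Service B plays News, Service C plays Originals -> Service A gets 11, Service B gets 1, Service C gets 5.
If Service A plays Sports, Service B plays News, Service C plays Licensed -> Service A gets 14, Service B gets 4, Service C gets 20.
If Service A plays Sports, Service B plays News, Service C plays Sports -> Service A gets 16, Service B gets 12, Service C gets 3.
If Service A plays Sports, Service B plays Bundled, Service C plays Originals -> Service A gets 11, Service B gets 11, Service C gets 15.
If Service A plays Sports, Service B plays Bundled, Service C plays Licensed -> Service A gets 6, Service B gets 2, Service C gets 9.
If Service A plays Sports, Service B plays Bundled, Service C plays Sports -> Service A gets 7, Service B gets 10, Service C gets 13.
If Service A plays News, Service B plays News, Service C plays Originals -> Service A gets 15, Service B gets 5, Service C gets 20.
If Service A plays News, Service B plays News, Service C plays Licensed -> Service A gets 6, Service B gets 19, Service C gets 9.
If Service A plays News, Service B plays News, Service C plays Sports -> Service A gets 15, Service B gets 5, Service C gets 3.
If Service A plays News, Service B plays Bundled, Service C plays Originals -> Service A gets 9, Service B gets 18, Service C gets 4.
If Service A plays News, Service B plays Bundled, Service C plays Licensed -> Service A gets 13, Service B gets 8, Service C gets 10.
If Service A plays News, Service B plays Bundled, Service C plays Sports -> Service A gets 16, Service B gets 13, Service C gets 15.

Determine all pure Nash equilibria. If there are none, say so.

Service A against (News, Originals): payoffs 11, 15 → best response News.
Service A against (News, Licensed): payoffs 14, 6 → best response Sports.
Service A against (News, Sports): payoffs 16, 15 → best response Sports.
Service A against (Bundled, Originals): payoffs 11, 9 → best response Sports.
Service A against (Bundled, Licensed): payoffs 6, 13 → best response News.
Service A against (Bundled, Sports): payoffs 7, 16 → best response News.
Service B against (Sports, Originals): payoffs 1, 11 → best response Bundled.
Service B against (Sports, Licensed): payoffs 4, 2 → best response News.
Service B against (Sports, Sports): payoffs 12, 10 → best response News.
Service B against (News, Originals): payoffs 5, 18 → best response Bundled.
Service B against (News, Licensed): payoffs 19, 8 → best response News.
Service B against (News, Sports): payoffs 5, 13 → best response Bundled.
Service C against (Sports, News): payoffs 5, 20, 3 → best response Licensed.
Service C against (Sports, Bundled): payoffs 15, 9, 13 → best response Originals.
Service C against (News, News): payoffs 20, 9, 3 → best response Originals.
Service C against (News, Bundled): payoffs 4, 10, 15 → best response Sports.
Mutual best responses: (Sports, News, Licensed); (Sports, Bundled, Originals); (News, Bundled, Sports).

The pure Nash equilibria are (Sports, News, Licensed), (Sports, Bundled, Originals), (News, Bundled, Sports).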